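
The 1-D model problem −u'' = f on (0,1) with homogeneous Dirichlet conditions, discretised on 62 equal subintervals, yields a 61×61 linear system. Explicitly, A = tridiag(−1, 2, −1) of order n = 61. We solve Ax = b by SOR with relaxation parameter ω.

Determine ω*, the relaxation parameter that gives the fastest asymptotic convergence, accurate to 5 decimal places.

ω* = 1.90359

[ρ_J] n=61: ρ(B_J) = cos(π/(n+1)) = cos(π/62) = 0.99872.
root = sin(π/62) = 0.050649  (since 1−cos² = sin²).
ω* = 2/(1+0.050649) = 1.90359
Hence ρ(B_{ω*}) = 1.90359 − 1 = 0.90359.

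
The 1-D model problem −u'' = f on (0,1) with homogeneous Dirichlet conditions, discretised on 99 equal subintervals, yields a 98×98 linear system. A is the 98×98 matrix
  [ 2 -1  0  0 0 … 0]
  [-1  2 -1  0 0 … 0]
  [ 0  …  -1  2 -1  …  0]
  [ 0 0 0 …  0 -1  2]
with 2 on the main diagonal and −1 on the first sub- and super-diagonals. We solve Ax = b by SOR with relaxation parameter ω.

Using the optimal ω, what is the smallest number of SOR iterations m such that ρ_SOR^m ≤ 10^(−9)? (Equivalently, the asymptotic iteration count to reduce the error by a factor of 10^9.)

m = 327

n=98: λ(B_J) = 1 − λ(A)/2 = cos(kπ/99); k=1 gives ρ_J = 0.9994965.
1 − cos²(π/99) = sin²(π/99) ⇒ √(1−ρ_J²) = sin(π/99) = 0.0317279.
Young: ω* = 2/(1+√(1−ρ_J²)) = 2/(1+0.0317279) = 2/1.0317279 = 1.9384956.
ρ_SOR = ω* − 1 = 1.9384956 − 1 = 0.9384956.
9·ln10 = 20.7233; −ln(0.9384956) = 0.0634771; m = ⌈20.7233/0.0634771⌉ = ⌈326.469⌉ = 327.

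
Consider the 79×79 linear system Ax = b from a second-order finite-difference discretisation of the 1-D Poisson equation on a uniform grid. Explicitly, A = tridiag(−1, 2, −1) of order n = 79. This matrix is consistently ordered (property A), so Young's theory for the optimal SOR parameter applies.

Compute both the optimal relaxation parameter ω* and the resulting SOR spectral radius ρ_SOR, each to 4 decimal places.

n=79: λ(B_J) = 1 − λ(A)/2 = cos(kπ/80); k=1 gives ρ_J = 0.9992.
√(1−ρ_J²) = |sin(π/80)| = 0.03926
ω* = 2 / (1 + 0.03926) = 2 / 1.03926 ≈ 1.9244.
[ρ_SOR] ω* − 1 = 0.9244.

ω* = 1.9244, ρ_SOR = 0.9244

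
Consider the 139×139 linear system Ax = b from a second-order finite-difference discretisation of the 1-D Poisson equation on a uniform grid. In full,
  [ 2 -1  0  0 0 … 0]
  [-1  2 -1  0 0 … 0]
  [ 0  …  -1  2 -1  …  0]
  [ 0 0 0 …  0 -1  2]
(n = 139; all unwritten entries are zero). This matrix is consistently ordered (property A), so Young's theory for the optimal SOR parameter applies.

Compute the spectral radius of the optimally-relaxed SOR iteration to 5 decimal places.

spectrum of D⁻¹(L+U) = {cos(kπ/140) : 1≤k≤139}; ρ_J = cos(π/140) = 0.99975.
1 − cos²(π/140) = sin²(π/140) ⇒ √(1−ρ_J²) = sin(π/140) = 0.022438.
ω* = 2/(1+0.022438) = 1.95611
ρ(B_{ω*}) = ω*−1 = 0.95611

ρ_SOR = 0.95611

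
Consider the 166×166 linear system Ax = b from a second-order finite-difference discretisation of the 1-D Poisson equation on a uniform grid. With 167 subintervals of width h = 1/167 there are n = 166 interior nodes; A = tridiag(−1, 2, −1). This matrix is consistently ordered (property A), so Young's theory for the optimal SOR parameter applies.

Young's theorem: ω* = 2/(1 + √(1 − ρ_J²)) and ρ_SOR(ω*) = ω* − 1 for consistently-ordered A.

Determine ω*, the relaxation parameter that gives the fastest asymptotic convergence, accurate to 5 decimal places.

ω* = 1.96307

ρ_J = max_k |cos(kπ/167)| = cos(π/167) = 0.99982
√(1−ρ_J²) simplifies to sin(π/167) = 0.018811.
So ω* = 2/1.018811 = 1.96307 (Young).
ρ(B_{ω*}) = ω*−1 = 0.96307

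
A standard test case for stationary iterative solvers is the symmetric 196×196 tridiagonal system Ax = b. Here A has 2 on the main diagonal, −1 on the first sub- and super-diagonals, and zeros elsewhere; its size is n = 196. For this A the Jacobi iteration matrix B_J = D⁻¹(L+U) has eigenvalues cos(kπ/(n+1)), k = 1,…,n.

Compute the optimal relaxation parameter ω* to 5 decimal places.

ω* = 1.96861

[ρ_J] n=196: ρ(B_J) = cos(π/(n+1)) = cos(π/197) = 0.99987.
1 − cos²(π/197) = sin²(π/197) ⇒ √(1−ρ_J²) = sin(π/197) = 0.015946.
ω* = 2/(1+0.015946) = 1.96861
Hence ρ(B_{ω*}) = 1.96861 − 1 = 0.96861.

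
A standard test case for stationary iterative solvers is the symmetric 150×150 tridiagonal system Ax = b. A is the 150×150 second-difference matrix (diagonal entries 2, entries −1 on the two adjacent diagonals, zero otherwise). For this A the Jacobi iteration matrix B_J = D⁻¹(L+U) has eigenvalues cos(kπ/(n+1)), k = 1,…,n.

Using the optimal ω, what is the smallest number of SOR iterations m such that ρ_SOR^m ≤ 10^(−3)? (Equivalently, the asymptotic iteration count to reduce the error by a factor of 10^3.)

m = 166

[ρ_J] n=150: ρ(B_J) = cos(π/(n+1)) = cos(π/151) = 0.9997836.
√(1 − cos²(π/151)) = sin(π/151) ≈ 0.0208037.
So ω* = 2/1.0208037 = 1.9592405 (Young).
ρ(B_{ω*}) = ω*−1 = 0.9592405
(0.9592405)^m ≤ 10^{−3}  ⇒  m·ln(0.9592405) ≤ −3·ln10  ⇒  m ≥ 165.998  ⇒  m = 166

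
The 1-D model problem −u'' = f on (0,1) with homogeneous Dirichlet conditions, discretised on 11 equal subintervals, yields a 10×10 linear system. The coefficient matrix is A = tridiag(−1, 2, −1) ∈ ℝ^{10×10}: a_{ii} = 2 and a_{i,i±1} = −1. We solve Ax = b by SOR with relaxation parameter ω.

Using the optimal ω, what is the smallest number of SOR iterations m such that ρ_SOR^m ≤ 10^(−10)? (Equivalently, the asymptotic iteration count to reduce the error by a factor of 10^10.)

m = 40

ρ_J = max_k |cos(kπ/11)| = cos(π/11) = 0.9594930
root = sin(π/11) = 0.2817326  (since 1−cos² = sin²).
Then 2/(1+√(1−ρ_J²)) = 2/(1+0.2817326); ω* = 2/1.2817326 = 1.5603879.
Hence ρ(B_{ω*}) = 1.5603879 − 1 = 0.5603879.
For 10 digits: m = 10·ln10 / (−ln 0.5603879) = 23.0259/0.579126 = 39.760; round up → m = 40.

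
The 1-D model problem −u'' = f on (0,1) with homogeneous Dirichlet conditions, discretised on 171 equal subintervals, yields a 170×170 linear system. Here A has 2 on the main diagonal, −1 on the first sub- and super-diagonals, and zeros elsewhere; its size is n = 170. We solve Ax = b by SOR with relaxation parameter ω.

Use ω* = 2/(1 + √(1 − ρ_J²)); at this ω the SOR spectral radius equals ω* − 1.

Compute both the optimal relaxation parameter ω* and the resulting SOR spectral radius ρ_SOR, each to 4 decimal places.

spectrum of D⁻¹(L+U) = {cos(kπ/171) : 1≤k≤170}; ρ_J = cos(π/171) = 0.9998.
√(1 − cos²(π/171)) = sin(π/171) ≈ 0.01837.
ω* = 2/(1 + 0.01837) = 2/1.01837 = 1.9639.
Hence ρ(B_{ω*}) = 1.9639 − 1 = 0.9639.

ω* = 1.9639, ρ_SOR = 0.9639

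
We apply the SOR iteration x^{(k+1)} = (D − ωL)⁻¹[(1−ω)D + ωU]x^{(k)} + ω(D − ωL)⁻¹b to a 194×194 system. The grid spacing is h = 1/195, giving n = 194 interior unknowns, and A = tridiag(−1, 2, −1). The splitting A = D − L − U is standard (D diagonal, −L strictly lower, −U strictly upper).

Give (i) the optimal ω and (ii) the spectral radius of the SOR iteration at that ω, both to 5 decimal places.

ω* = 1.96829, ρ_SOR = 0.96829

n=194: λ(B_J) = 1 − λ(A)/2 = cos(kπ/195); k=1 gives ρ_J = 0.99987.
√(1 − cos²(π/195)) = sin(π/195) ≈ 0.016110.
ω* = 2 / (1 + 0.016110) = 2 / 1.016110 ≈ 1.96829.
ρ_SOR = ω* − 1 ≈ 0.96829.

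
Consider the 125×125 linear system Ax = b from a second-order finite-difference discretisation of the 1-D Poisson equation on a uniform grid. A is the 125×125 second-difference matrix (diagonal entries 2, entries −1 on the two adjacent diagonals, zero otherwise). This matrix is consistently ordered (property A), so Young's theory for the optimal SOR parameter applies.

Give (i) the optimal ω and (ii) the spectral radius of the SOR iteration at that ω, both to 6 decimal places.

ω* = 1.951351, ρ_SOR = 0.951351

B_J for the 125×125 system has eigenvalues cos(kπ/126); ρ_J = cos(π/126) = 0.999689.
√(1 − cos²(π/126)) = sin(π/126) ≈ 0.0249307.
ω* = 2 / (1 + 0.0249307) = 2 / 1.0249307 ≈ 1.951351.
ρ_SOR = ω* − 1 ≈ 0.951351.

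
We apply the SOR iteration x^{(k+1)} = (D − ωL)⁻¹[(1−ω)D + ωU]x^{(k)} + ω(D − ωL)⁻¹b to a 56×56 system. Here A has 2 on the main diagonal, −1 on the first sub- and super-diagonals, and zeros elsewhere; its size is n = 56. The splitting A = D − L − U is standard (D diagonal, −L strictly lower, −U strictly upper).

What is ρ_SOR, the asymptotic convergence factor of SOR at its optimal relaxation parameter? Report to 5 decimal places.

With n=56, ρ(Jacobi) = cos(π/57) = 0.99848.
√(1−ρ_J²) = |sin(π/57)| = 0.055088
So ω* = 2/1.055088 = 1.89558 (Young).
ρ_SOR = ω* − 1 = 1.89558 − 1 = 0.89558.

ρ_SOR = 0.89558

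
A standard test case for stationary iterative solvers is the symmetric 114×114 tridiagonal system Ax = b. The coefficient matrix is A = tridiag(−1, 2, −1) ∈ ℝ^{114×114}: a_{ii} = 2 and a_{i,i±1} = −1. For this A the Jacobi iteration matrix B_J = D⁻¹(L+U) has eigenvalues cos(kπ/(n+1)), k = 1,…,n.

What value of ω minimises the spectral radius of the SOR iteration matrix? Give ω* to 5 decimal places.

B_J for the 114×114 system has eigenvalues cos(kπ/115); ρ_J = cos(π/115) = 0.99963.
1 − cos²(π/115) = sin²(π/115) ⇒ √(1−ρ_J²) = sin(π/115) = 0.027315.
ω* = 2/(1+0.027315) = 1.94682
and ρ(B_{ω*}) = 1.94682 − 1 = 0.94682.

ω* = 1.94682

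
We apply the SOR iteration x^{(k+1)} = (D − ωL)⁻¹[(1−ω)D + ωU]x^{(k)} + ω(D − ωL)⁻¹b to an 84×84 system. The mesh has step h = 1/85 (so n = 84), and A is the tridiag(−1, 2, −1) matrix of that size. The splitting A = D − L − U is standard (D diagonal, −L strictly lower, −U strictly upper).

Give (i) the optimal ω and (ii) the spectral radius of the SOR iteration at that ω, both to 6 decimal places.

ω* = 1.928731, ρ_SOR = 0.928731

½·tridiag(1,0,1) at n=84: λ_k = cos(kπ/85); max |λ| at k=1 ⇒ ρ_J = cos(π/85) ≈ 0.999317.
√(1−ρ_J²) = |sin(π/85)| = 0.0369515
[ω*] 2 ÷ (1 + 0.0369515) = 2 ÷ 1.0369515 = 1.928731.
ρ_SOR = ω* − 1 ≈ 0.928731.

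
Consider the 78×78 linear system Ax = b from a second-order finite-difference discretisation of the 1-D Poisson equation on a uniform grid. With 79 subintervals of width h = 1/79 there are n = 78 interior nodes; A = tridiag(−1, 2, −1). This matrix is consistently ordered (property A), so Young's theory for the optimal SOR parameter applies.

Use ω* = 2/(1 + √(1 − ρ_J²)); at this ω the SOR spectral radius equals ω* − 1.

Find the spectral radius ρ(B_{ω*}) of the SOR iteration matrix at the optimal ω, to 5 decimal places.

ρ_SOR = 0.92353

½·tridiag(1,0,1) at n=78: λ_k = cos(kπ/79); max |λ| at k=1 ⇒ ρ_J = cos(π/79) ≈ 0.99921.
root = sin(π/79) = 0.039757  (since 1−cos² = sin²).
ω* = 2 / (1 + 0.039757) = 2 / 1.039757 ≈ 1.92353.
ρ_SOR = ω* − 1 ≈ 0.92353.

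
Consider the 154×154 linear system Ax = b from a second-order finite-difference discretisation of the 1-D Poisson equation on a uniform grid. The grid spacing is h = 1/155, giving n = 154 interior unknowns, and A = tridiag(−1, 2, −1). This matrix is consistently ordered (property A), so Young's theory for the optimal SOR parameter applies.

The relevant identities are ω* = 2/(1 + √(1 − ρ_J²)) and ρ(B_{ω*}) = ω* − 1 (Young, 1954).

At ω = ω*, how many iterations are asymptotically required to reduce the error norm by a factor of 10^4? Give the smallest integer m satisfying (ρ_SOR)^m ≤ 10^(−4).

spectrum of D⁻¹(L+U) = {cos(kπ/155) : 1≤k≤154}; ρ_J = cos(π/155) = 0.9997946.
1 − cos²(π/155) = sin²(π/155) ⇒ √(1−ρ_J²) = sin(π/155) = 0.0202670.
ω* = 2/(1 + 0.0202670) = 2/1.0202670 = 1.9602712.
ρ(B_{ω*}) = ω*−1 = 0.9602712
4·ln10 = 9.21034; −ln(0.9602712) = 0.0405395; m = ⌈9.21034/0.0405395⌉ = ⌈227.194⌉ = 228.

m = 228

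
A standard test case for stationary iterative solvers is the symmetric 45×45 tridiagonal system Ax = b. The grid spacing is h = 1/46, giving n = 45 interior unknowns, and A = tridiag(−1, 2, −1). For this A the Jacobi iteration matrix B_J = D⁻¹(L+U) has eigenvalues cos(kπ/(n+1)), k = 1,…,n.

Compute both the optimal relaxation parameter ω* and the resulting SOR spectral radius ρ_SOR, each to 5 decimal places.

½·tridiag(1,0,1) at n=45: λ_k = cos(kπ/46); max |λ| at k=1 ⇒ ρ_J = cos(π/46) ≈ 0.99767.
√(1 − cos²(π/46)) = sin(π/46) ≈ 0.068242.
[ω*] 2 ÷ (1 + 0.068242) = 2 ÷ 1.068242 = 1.87223.
Hence ρ(B_{ω*}) = 1.87223 − 1 = 0.87223.

ω* = 1.87223, ρ_SOR = 0.87223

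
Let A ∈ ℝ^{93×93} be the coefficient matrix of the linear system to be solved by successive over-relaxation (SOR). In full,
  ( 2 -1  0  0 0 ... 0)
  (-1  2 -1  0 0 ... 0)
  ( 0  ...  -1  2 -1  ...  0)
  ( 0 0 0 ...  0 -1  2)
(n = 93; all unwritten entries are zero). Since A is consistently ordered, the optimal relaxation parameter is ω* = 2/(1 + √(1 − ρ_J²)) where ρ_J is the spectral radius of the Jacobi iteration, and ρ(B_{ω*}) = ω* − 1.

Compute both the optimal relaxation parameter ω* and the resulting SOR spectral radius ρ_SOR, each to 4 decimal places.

ω* = 1.9353, ρ_SOR = 0.9353

B_J for the 93×93 system has eigenvalues cos(kπ/94); ρ_J = cos(π/94) = 0.9994.
√(1−ρ_J²) = |sin(π/94)| = 0.03341
So ω* = 2/1.03341 = 1.9353 (Young).
Hence ρ(B_{ω*}) = 1.9353 − 1 = 0.9353.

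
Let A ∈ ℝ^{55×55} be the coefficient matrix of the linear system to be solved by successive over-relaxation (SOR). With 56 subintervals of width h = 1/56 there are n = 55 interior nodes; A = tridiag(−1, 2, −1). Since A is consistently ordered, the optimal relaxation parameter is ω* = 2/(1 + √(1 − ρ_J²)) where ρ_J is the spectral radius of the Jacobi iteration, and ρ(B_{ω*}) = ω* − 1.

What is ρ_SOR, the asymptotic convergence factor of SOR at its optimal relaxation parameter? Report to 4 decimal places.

ρ_SOR = 0.8938

[ρ_J] n=55: ρ(B_J) = cos(π/(n+1)) = cos(π/56) = 0.9984.
√(1 − cos²(π/56)) = sin(π/56) ≈ 0.05607.
Young: ω* = 2/(1+√(1−ρ_J²)) = 2/(1+0.05607) = 2/1.05607 = 1.8938.
ρ(B_{ω*}) = ω*−1 = 0.8938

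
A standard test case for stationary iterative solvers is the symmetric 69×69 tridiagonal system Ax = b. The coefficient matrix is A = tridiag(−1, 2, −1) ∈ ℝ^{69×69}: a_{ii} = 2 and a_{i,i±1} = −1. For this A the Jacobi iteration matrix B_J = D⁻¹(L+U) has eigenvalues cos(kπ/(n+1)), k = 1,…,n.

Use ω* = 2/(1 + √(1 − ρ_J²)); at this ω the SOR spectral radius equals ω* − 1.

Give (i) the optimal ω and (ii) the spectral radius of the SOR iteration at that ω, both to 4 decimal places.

n=69: λ(B_J) = 1 − λ(A)/2 = cos(kπ/70); k=1 gives ρ_J = 0.9990.
1 − cos²(π/70) = sin²(π/70) ⇒ √(1−ρ_J²) = sin(π/70) = 0.04486.
So ω* = 2/1.04486 = 1.9141 (Young).
[ρ_SOR] ω* − 1 = 0.9141.

ω* = 1.9141, ρ_SOR = 0.9141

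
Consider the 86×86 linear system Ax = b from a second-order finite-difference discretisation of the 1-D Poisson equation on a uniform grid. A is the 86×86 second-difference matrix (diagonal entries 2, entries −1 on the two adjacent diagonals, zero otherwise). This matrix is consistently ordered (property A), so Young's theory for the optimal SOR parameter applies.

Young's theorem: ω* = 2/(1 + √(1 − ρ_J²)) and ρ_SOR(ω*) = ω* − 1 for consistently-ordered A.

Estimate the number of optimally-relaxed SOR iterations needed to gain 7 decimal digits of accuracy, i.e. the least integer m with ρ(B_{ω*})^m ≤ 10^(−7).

m = 224

spectrum of D⁻¹(L+U) = {cos(kπ/87) : 1≤k≤86}; ρ_J = cos(π/87) = 0.9993481.
√(1 − cos²(π/87)) = sin(π/87) ≈ 0.0361024.
Young: ω* = 2/(1+√(1−ρ_J²)) = 2/(1+0.0361024) = 2/1.0361024 = 1.9303111.
ρ_SOR = ω* − 1 ≈ 0.9303111.
Need (0.9303111)^m ≤ 10^(−7): m ≥ 7·ln10/|ln 0.9303111| = 16.1181/0.0722362 = 223.131 ⇒ m = 224.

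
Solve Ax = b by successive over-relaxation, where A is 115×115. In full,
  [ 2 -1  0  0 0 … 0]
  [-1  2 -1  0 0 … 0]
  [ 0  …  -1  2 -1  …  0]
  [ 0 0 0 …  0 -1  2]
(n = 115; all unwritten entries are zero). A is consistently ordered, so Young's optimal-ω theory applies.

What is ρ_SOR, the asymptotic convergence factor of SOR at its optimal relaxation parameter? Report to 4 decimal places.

n=115: λ(B_J) = 1 − λ(A)/2 = cos(kπ/116); k=1 gives ρ_J = 0.9996.
1 − cos²(π/116) = sin²(π/116) ⇒ √(1−ρ_J²) = sin(π/116) = 0.02708.
ω* = 2/(1 + 0.02708) = 2/1.02708 = 1.9473.
ρ_SOR = ω* − 1 = 1.9473 − 1 = 0.9473.

ρ_SOR = 0.9473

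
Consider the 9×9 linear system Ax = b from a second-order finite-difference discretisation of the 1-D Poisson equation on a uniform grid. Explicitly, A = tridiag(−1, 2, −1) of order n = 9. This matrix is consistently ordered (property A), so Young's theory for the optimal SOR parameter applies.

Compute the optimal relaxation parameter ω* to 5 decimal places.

ω* = 1.52786

B_J for the 9×9 system has eigenvalues cos(kπ/10); ρ_J = cos(π/10) = 0.95106.
√(1−ρ_J²) = |sin(π/10)| = 0.309017
Young: ω* = 2/(1+√(1−ρ_J²)) = 2/(1+0.309017) = 2/1.309017 = 1.52786.
At ω = 1.52786 every |λ(B_ω)| = ω−1, so ρ_SOR = 0.52786.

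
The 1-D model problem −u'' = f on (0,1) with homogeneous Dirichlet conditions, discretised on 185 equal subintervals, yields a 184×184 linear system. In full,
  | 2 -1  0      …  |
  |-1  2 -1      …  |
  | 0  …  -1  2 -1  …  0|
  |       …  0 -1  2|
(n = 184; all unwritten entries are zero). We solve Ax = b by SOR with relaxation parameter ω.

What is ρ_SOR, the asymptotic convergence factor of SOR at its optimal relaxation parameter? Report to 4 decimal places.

ρ_SOR = 0.9666

[ρ_J] n=184: ρ(B_J) = cos(π/(n+1)) = cos(π/185) = 0.9999.
√(1 − cos²(π/185)) = sin(π/185) ≈ 0.01698.
ω* = 2 / (1 + 0.01698) = 2 / 1.01698 ≈ 1.9666.
Hence ρ(B_{ω*}) = 1.9666 − 1 = 0.9666.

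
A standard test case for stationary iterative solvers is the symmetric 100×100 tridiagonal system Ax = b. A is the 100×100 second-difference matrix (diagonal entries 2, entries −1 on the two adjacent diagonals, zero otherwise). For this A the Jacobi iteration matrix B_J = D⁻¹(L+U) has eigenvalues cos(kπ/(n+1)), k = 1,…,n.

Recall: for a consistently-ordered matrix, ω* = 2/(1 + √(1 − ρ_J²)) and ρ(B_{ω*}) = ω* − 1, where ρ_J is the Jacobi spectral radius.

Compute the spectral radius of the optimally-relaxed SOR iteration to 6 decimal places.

ρ_SOR = 0.939676

spectrum of D⁻¹(L+U) = {cos(kπ/101) : 1≤k≤100}; ρ_J = cos(π/101) = 0.999516.
1 − cos²(π/101) = sin²(π/101) ⇒ √(1−ρ_J²) = sin(π/101) = 0.0310999.
Young: ω* = 2/(1+√(1−ρ_J²)) = 2/(1+0.0310999) = 2/1.0310999 = 1.939676.
Hence ρ(B_{ω*}) = 1.939676 − 1 = 0.939676.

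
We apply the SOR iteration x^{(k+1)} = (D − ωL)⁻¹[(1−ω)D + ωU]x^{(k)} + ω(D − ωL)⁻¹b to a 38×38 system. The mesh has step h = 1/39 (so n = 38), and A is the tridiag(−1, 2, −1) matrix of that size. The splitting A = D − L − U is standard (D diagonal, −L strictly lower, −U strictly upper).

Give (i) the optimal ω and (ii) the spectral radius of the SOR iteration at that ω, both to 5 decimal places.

ρ_J = max_k |cos(kπ/39)| = cos(π/39) = 0.99676
1 − cos²(π/39) = sin²(π/39) ⇒ √(1−ρ_J²) = sin(π/39) = 0.080467.
So ω* = 2/1.080467 = 1.85105 (Young).
[ρ_SOR] ω* − 1 = 0.85105.

ω* = 1.85105, ρ_SOR = 0.85105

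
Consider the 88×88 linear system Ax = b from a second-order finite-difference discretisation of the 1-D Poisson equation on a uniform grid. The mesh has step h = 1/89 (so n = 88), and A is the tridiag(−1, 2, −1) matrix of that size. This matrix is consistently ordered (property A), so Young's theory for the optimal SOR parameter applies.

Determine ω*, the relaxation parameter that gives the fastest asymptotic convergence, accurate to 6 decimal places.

ρ_J = max_k |cos(kπ/89)| = cos(π/89) = 0.999377
√(1−ρ_J²) = |sin(π/89)| = 0.0352915
ω* = 2/(1 + 0.0352915) = 2/1.0352915 = 1.931823.
ρ_SOR = ω* − 1 = 1.931823 − 1 = 0.931823.

ω* = 1.931823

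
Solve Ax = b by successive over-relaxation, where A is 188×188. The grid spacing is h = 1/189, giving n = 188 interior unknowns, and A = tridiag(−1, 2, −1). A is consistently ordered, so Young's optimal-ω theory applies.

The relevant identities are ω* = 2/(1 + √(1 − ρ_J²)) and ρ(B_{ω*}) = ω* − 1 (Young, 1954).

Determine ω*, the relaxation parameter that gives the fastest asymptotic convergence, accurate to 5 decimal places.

ω* = 1.96730

spectrum of D⁻¹(L+U) = {cos(kπ/189) : 1≤k≤188}; ρ_J = cos(π/189) = 0.99986.
1 − cos²(π/189) = sin²(π/189) ⇒ √(1−ρ_J²) = sin(π/189) = 0.016621.
[ω*] 2 ÷ (1 + 0.016621) = 2 ÷ 1.016621 = 1.96730.
ρ(B_{ω*}) = ω*−1 = 0.96730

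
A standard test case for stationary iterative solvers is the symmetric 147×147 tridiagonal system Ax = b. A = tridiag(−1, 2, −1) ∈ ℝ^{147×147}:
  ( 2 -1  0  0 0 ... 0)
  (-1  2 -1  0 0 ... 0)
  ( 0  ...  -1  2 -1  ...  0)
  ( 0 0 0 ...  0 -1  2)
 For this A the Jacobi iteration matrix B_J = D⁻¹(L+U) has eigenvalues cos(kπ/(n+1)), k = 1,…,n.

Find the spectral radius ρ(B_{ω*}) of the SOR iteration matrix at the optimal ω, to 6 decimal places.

ρ_SOR = 0.958432

n=147: λ(B_J) = 1 − λ(A)/2 = cos(kπ/148); k=1 gives ρ_J = 0.999775.
√(1 − cos²(π/148)) = sin(π/148) ≈ 0.0212254.
ω* = 2/(1+0.0212254) = 1.958432
ρ_SOR = ω* − 1 ≈ 0.958432.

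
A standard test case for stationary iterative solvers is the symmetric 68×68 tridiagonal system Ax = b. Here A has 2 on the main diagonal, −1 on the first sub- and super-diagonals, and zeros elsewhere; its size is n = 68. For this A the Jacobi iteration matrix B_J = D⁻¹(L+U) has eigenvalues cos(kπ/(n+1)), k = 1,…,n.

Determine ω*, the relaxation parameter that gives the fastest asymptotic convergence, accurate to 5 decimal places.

n=68: λ(B_J) = 1 − λ(A)/2 = cos(kπ/69); k=1 gives ρ_J = 0.99896.
√(1 − cos²(π/69)) = sin(π/69) ≈ 0.045515.
[ω*] 2 ÷ (1 + 0.045515) = 2 ÷ 1.045515 = 1.91293.
ρ(B_{ω*}) = ω*−1 = 0.91293

ω* = 1.91293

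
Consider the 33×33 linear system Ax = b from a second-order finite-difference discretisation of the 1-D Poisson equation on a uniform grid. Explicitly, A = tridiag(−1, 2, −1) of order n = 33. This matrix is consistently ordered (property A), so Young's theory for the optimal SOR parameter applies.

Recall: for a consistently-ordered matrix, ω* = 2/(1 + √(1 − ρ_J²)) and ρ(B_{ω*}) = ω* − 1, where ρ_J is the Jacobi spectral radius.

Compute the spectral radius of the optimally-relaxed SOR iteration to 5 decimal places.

ρ_SOR = 0.83105

½·tridiag(1,0,1) at n=33: λ_k = cos(kπ/34); max |λ| at k=1 ⇒ ρ_J = cos(π/34) ≈ 0.99573.
√(1−ρ_J²) simplifies to sin(π/34) = 0.092268.
ω* = 2/(1+0.092268) = 1.83105
At ω = 1.83105 every |λ(B_ω)| = ω−1, so ρ_SOR = 0.83105.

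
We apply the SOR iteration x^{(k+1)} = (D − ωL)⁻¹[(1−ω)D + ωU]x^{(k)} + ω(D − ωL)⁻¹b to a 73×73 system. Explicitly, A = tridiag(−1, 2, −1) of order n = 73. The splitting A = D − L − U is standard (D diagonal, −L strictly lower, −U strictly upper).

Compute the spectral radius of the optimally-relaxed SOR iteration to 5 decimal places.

B_J for the 73×73 system has eigenvalues cos(kπ/74); ρ_J = cos(π/74) = 0.99910.
root = sin(π/74) = 0.042441  (since 1−cos² = sin²).
ω* = 2/(1+0.042441) = 1.91857
[ρ_SOR] ω* − 1 = 0.91857.

ρ_SOR = 0.91857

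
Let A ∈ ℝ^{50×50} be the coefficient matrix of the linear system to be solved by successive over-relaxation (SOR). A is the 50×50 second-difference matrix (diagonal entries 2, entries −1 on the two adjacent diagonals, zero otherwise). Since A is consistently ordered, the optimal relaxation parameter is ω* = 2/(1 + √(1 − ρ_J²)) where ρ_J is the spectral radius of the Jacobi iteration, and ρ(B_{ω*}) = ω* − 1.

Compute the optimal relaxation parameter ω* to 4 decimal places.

ω* = 1.8840

ρ_J = max_k |cos(kπ/51)| = cos(π/51) = 0.9981
√(1−ρ_J²) = |sin(π/51)| = 0.06156
ω* = 2/(1 + 0.06156) = 2/1.06156 = 1.8840.
ρ(B_{ω*}) = ω*−1 = 0.8840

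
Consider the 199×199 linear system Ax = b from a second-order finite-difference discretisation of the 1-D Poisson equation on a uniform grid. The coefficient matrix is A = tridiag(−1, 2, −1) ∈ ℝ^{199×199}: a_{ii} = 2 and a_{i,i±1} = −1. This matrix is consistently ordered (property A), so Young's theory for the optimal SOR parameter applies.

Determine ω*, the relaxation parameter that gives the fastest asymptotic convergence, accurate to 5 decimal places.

B_J for the 199×199 system has eigenvalues cos(kπ/200); ρ_J = cos(π/200) = 0.99988.
√(1−ρ_J²) = |sin(π/200)| = 0.015707
So ω* = 2/1.015707 = 1.96907 (Young).
ρ_SOR = ω* − 1 ≈ 0.96907.

ω* = 1.96907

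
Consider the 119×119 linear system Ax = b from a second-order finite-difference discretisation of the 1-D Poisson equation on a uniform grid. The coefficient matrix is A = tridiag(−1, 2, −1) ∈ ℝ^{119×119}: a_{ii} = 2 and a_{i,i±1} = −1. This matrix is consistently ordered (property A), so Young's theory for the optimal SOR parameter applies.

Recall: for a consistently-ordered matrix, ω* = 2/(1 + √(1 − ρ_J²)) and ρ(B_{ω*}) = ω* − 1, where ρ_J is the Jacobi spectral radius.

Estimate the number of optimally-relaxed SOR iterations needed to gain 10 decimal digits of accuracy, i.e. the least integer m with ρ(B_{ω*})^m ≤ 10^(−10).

m = 440

ρ_J = max_k |cos(kπ/120)| = cos(π/120) = 0.9996573
1 − cos²(π/120) = sin²(π/120) ⇒ √(1−ρ_J²) = sin(π/120) = 0.0261769.
[ω*] 2 ÷ (1 + 0.0261769) = 2 ÷ 1.0261769 = 1.9489817.
[ρ_SOR] ω* − 1 = 0.9489817.
m ≥ 10·ln10 / (−ln 0.9489817) = 439.713; smallest integer m = 440.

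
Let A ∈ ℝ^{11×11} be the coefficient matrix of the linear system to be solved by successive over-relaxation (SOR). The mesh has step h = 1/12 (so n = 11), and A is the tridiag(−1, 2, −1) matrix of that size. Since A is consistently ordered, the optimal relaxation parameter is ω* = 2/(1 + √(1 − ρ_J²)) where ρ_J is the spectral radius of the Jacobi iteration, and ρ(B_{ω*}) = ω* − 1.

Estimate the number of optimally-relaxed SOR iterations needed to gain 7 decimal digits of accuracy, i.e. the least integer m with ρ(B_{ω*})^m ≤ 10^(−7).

[ρ_J] n=11: ρ(B_J) = cos(π/(n+1)) = cos(π/12) = 0.9659258.
root = sin(π/12) = 0.2588190  (since 1−cos² = sin²).
So ω* = 2/1.2588190 = 1.5887908 (Young).
ρ_SOR = ω* − 1 ≈ 0.5887908.
For 7 digits: m = 7·ln10 / (−ln 0.5887908) = 16.1181/0.529684 = 30.430; round up → m = 31.

m = 31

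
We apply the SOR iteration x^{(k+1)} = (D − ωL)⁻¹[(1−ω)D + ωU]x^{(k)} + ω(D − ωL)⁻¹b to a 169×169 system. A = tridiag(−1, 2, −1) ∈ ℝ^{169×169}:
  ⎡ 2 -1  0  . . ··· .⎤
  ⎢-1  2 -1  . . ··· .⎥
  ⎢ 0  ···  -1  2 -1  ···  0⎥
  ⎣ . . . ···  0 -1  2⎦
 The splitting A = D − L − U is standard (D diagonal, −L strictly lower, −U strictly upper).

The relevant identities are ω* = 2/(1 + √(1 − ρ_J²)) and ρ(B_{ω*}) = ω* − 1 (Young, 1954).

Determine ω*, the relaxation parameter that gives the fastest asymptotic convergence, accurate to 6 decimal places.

ω* = 1.963713

[ρ_J] n=169: ρ(B_J) = cos(π/(n+1)) = cos(π/170) = 0.999829.
1 − cos²(π/170) = sin²(π/170) ⇒ √(1−ρ_J²) = sin(π/170) = 0.0184789.
ω* = 2/(1 + 0.0184789) = 2/1.0184789 = 1.963713.
[ρ_SOR] ω* − 1 = 0.963713.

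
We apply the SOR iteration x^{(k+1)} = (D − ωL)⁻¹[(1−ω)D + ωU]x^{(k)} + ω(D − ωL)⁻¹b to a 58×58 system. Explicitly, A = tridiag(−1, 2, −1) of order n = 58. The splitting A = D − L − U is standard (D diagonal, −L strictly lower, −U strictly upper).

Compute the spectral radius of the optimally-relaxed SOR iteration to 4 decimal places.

ρ_SOR = 0.8989

n=58: λ(B_J) = 1 − λ(A)/2 = cos(kπ/59); k=1 gives ρ_J = 0.9986.
root = sin(π/59) = 0.05322  (since 1−cos² = sin²).
ω* = 2/(1 + 0.05322) = 2/1.05322 = 1.8989.
Hence ρ(B_{ω*}) = 1.8989 − 1 = 0.8989.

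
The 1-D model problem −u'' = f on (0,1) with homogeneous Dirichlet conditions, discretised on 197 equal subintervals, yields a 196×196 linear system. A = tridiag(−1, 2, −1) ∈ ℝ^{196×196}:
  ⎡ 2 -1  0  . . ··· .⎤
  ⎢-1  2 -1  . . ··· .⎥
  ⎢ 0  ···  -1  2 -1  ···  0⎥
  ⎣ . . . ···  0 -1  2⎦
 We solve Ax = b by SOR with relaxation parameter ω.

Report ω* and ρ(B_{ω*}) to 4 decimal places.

B_J for the 196×196 system has eigenvalues cos(kπ/197); ρ_J = cos(π/197) = 0.9999.
√(1 − cos²(π/197)) = sin(π/197) ≈ 0.01595.
ω* = 2 / (1 + 0.01595) = 2 / 1.01595 ≈ 1.9686.
ρ_SOR = ω* − 1 = 1.9686 − 1 = 0.9686.

ω* = 1.9686, ρ_SOR = 0.9686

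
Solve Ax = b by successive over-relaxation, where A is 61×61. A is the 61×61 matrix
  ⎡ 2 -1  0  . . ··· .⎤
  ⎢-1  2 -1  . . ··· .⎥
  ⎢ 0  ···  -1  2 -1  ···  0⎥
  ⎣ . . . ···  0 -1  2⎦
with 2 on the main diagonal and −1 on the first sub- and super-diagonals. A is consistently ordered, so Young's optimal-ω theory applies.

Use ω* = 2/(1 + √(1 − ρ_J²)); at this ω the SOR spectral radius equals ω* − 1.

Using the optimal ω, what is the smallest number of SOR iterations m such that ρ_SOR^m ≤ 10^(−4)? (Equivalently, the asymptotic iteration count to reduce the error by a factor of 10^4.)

m = 91

spectrum of D⁻¹(L+U) = {cos(kπ/62) : 1≤k≤61}; ρ_J = cos(π/62) = 0.9987165.
√(1−ρ_J²) simplifies to sin(π/62) = 0.0506492.
[ω*] 2 ÷ (1 + 0.0506492) = 2 ÷ 1.0506492 = 1.9035849.
ρ_SOR = ω* − 1 ≈ 0.9035849.
For 4 digits: m = 4·ln10 / (−ln 0.9035849) = 9.21034/0.101385 = 90.845; round up → m = 91.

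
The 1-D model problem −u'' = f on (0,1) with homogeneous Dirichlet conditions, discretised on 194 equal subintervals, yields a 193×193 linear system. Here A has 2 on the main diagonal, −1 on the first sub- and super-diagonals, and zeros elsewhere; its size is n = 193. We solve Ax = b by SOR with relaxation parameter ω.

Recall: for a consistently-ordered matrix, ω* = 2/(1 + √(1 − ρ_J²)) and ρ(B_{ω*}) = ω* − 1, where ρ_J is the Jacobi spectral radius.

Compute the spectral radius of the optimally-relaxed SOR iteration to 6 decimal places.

With n=193, ρ(Jacobi) = cos(π/194) = 0.999869.
√(1−ρ_J²) = |sin(π/194)| = 0.0161931
ω* = 2/(1 + 0.0161931) = 2/1.0161931 = 1.968130.
and ρ(B_{ω*}) = 1.968130 − 1 = 0.968130.

ρ_SOR = 0.968130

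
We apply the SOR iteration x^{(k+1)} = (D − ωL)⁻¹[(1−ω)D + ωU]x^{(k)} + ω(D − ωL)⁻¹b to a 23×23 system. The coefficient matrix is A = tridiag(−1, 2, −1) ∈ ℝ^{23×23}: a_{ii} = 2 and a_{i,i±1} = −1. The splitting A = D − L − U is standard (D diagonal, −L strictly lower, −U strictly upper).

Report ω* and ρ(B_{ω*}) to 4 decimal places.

spectrum of D⁻¹(L+U) = {cos(kπ/24) : 1≤k≤23}; ρ_J = cos(π/24) = 0.9914.
√(1 − cos²(π/24)) = sin(π/24) ≈ 0.13053.
ω* = 2 / (1 + 0.13053) = 2 / 1.13053 ≈ 1.7691.
[ρ_SOR] ω* − 1 = 0.7691.

ω* = 1.7691, ρ_SOR = 0.7691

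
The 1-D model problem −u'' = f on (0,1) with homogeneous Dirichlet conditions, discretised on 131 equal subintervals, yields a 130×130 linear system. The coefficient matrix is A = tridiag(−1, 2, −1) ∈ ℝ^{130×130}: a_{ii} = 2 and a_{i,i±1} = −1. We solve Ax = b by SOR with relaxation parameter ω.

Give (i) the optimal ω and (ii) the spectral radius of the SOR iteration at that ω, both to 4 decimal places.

½·tridiag(1,0,1) at n=130: λ_k = cos(kπ/131); max |λ| at k=1 ⇒ ρ_J = cos(π/131) ≈ 0.9997.
√(1 − cos²(π/131)) = sin(π/131) ≈ 0.02398.
[ω*] 2 ÷ (1 + 0.02398) = 2 ÷ 1.02398 = 1.9532.
ρ_SOR = ω* − 1 ≈ 0.9532.

ω* = 1.9532, ρ_SOR = 0.9532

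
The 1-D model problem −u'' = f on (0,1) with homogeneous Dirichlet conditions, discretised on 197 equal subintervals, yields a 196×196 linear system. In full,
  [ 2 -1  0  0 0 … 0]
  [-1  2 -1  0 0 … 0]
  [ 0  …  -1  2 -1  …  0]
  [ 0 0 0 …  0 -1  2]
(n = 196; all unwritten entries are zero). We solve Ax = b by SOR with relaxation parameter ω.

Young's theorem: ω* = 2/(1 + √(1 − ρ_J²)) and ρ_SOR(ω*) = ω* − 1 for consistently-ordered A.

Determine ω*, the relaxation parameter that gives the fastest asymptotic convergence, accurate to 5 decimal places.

ω* = 1.96861

ρ_J = max_k |cos(kπ/197)| = cos(π/197) = 0.99987
√(1 − cos²(π/197)) = sin(π/197) ≈ 0.015946.
Then 2/(1+√(1−ρ_J²)) = 2/(1+0.015946); ω* = 2/1.015946 = 1.96861.
ρ_SOR = ω* − 1 ≈ 0.96861.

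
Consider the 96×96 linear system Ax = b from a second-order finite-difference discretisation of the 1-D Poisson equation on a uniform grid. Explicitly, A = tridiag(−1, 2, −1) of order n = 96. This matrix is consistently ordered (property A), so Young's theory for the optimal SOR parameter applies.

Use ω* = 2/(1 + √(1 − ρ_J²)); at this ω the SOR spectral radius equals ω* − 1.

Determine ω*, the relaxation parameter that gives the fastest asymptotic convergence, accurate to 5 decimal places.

ω* = 1.93727

½·tridiag(1,0,1) at n=96: λ_k = cos(kπ/97); max |λ| at k=1 ⇒ ρ_J = cos(π/97) ≈ 0.99948.
1 − cos²(π/97) = sin²(π/97) ⇒ √(1−ρ_J²) = sin(π/97) = 0.032382.
Then 2/(1+√(1−ρ_J²)) = 2/(1+0.032382); ω* = 2/1.032382 = 1.93727.
[ρ_SOR] ω* − 1 = 0.93727.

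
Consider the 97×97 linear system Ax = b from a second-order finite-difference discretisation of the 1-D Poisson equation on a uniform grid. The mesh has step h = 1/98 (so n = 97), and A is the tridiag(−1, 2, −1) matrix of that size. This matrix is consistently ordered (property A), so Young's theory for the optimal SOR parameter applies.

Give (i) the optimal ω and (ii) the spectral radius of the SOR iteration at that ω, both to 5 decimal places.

ω* = 1.93789, ρ_SOR = 0.93789

n=97: λ(B_J) = 1 − λ(A)/2 = cos(kπ/98); k=1 gives ρ_J = 0.99949.
√(1 − cos²(π/98)) = sin(π/98) ≈ 0.032052.
ω* = 2/(1+0.032052) = 1.93789
ρ_SOR = ω* − 1 = 1.93789 − 1 = 0.93789.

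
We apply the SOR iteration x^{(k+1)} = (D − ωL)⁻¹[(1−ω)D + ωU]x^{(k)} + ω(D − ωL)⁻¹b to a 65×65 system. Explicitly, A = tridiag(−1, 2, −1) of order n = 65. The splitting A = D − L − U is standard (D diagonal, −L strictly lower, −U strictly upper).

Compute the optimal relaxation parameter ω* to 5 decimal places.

B_J for the 65×65 system has eigenvalues cos(kπ/66); ρ_J = cos(π/66) = 0.99887.
√(1 − cos²(π/66)) = sin(π/66) ≈ 0.047582.
So ω* = 2/1.047582 = 1.90916 (Young).
ρ_SOR = ω* − 1 ≈ 0.90916.

ω* = 1.90916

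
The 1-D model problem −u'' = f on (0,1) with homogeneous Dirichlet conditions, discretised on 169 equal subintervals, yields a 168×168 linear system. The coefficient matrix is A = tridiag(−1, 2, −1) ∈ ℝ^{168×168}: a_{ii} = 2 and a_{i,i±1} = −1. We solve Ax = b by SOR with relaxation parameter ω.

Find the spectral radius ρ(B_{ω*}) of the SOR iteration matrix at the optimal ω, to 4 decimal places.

n=168: λ(B_J) = 1 − λ(A)/2 = cos(kπ/169); k=1 gives ρ_J = 0.9998.
root = sin(π/169) = 0.01859  (since 1−cos² = sin²).
Then 2/(1+√(1−ρ_J²)) = 2/(1+0.01859); ω* = 2/1.01859 = 1.9635.
and ρ(B_{ω*}) = 1.9635 − 1 = 0.9635.

ρ_SOR = 0.9635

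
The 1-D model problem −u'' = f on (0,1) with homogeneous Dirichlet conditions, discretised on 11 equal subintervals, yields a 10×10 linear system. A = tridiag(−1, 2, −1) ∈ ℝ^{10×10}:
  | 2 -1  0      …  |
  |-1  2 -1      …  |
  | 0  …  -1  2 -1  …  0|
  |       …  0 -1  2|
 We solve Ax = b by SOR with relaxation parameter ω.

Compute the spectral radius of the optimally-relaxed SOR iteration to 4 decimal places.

ρ_SOR = 0.5604

n=10: λ(B_J) = 1 − λ(A)/2 = cos(kπ/11); k=1 gives ρ_J = 0.9595.
root = sin(π/11) = 0.28173  (since 1−cos² = sin²).
Then 2/(1+√(1−ρ_J²)) = 2/(1+0.28173); ω* = 2/1.28173 = 1.5604.
ρ_SOR = ω* − 1 = 1.5604 − 1 = 0.5604.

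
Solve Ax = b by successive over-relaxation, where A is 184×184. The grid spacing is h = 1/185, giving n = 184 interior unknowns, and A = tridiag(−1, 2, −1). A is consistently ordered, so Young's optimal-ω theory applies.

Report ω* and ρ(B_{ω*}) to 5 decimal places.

n=184: λ(B_J) = 1 − λ(A)/2 = cos(kπ/185); k=1 gives ρ_J = 0.99986.
root = sin(π/185) = 0.016981  (since 1−cos² = sin²).
ω* = 2 / (1 + 0.016981) = 2 / 1.016981 ≈ 1.96661.
At ω = 1.96661 every |λ(B_ω)| = ω−1, so ρ_SOR = 0.96661.

ω* = 1.96661, ρ_SOR = 0.96661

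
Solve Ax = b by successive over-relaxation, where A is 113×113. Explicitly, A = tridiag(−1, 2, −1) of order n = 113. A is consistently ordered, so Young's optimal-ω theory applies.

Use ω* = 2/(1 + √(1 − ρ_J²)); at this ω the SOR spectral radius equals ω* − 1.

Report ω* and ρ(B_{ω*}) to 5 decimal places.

spectrum of D⁻¹(L+U) = {cos(kπ/114) : 1≤k≤113}; ρ_J = cos(π/114) = 0.99962.
√(1−ρ_J²) = |sin(π/114)| = 0.027554
[ω*] 2 ÷ (1 + 0.027554) = 2 ÷ 1.027554 = 1.94637.
ρ(B_{ω*}) = ω*−1 = 0.94637

ω* = 1.94637, ρ_SOR = 0.94637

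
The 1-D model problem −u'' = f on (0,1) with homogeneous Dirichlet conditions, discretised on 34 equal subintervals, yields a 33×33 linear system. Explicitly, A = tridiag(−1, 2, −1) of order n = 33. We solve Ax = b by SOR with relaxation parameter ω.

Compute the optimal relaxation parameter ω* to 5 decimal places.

With n=33, ρ(Jacobi) = cos(π/34) = 0.99573.
root = sin(π/34) = 0.092268  (since 1−cos² = sin²).
So ω* = 2/1.092268 = 1.83105 (Young).
Hence ρ(B_{ω*}) = 1.83105 − 1 = 0.83105.

ω* = 1.83105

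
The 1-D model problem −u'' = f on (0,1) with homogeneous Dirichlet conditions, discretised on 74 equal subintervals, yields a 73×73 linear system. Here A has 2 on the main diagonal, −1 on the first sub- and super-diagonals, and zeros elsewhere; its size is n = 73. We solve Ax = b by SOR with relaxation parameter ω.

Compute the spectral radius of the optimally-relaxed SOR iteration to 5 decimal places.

[ρ_J] n=73: ρ(B_J) = cos(π/(n+1)) = cos(π/74) = 0.99910.
√(1−ρ_J²) = |sin(π/74)| = 0.042441
So ω* = 2/1.042441 = 1.91857 (Young).
At ω = 1.91857 every |λ(B_ω)| = ω−1, so ρ_SOR = 0.91857.

ρ_SOR = 0.91857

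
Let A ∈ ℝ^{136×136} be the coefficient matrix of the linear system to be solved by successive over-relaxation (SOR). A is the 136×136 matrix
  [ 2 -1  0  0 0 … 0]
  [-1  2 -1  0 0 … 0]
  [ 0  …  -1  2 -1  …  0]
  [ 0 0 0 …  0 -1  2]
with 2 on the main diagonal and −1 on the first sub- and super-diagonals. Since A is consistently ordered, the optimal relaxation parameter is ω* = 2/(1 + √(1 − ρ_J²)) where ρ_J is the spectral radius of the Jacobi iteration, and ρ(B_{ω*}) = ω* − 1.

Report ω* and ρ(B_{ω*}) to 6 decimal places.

With n=136, ρ(Jacobi) = cos(π/137) = 0.999737.
√(1 − cos²(π/137)) = sin(π/137) ≈ 0.0229293.
ω* = 2/(1 + 0.0229293) = 2/1.0229293 = 1.955169.
and ρ(B_{ω*}) = 1.955169 − 1 = 0.955169.

ω* = 1.955169, ρ_SOR = 0.955169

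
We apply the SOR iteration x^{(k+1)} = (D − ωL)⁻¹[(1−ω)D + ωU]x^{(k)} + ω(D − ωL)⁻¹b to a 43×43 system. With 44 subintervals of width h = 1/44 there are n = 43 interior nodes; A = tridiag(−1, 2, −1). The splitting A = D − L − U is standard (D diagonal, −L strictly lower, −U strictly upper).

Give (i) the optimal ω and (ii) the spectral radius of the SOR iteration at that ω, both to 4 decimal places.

ω* = 1.8668, ρ_SOR = 0.8668

With n=43, ρ(Jacobi) = cos(π/44) = 0.9975.
1 − cos²(π/44) = sin²(π/44) ⇒ √(1−ρ_J²) = sin(π/44) = 0.07134.
ω* = 2/(1 + 0.07134) = 2/1.07134 = 1.8668.
ρ_SOR = ω* − 1 = 1.8668 − 1 = 0.8668.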